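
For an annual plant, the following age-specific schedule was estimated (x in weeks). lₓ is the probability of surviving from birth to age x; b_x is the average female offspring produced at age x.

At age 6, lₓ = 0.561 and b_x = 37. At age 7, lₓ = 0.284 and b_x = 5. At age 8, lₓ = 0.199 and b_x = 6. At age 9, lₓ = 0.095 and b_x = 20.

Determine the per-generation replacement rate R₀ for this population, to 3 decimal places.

R₀ = Σ lₓ b_x:
  age 6: 0.561 × 37 = 20.7570
  age 7: 0.284 × 5 = 1.4200
  age 8: 0.199 × 6 = 1.1940
  age 9: 0.095 × 20 = 1.9000
R₀ = 20.7570 + 1.4200 + 1.1940 + 1.9000 = 25.2710

25.271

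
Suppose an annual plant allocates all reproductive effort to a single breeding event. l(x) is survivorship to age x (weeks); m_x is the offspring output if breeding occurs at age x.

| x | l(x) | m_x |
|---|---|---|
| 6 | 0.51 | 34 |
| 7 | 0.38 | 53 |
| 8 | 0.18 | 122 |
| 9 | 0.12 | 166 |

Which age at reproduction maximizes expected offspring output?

Expected offspring if breeding at age x = l(x) × m_x:
  age 6: 0.51 × 34 = 17.340
  age 7: 0.38 × 53 = 20.140
  age 8: 0.18 × 122 = 21.960
  age 9: 0.12 × 166 = 19.920
Maximum at age 8 (21.960).

8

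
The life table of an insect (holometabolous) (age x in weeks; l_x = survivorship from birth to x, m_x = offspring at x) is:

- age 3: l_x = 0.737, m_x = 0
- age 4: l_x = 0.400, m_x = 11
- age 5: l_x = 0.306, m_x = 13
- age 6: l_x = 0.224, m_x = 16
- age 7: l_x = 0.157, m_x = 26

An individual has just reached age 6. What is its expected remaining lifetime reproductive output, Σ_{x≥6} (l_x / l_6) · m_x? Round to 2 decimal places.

l_6 = 0.224. Conditional survival from age 6 to x is l_x / l_6.
  x=6: (0.224/0.224) × 16 = 16.0000
  x=7: (0.157/0.224) × 26 = 18.2232
Sum = 16.0000 + 18.2232 = 34.2232

34.22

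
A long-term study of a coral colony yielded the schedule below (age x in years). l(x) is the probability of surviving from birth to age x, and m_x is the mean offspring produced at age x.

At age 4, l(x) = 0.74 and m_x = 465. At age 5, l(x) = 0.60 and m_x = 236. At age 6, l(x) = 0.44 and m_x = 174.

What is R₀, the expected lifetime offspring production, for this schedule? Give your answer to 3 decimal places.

562.260

R₀ = Σ l(x) m_x:
  age 4: 0.74 × 465 = 344.1000
  age 5: 0.60 × 236 = 141.6000
  age 6: 0.44 × 174 = 76.5600
R₀ = 344.1000 + 141.6000 + 76.5600 = 562.2600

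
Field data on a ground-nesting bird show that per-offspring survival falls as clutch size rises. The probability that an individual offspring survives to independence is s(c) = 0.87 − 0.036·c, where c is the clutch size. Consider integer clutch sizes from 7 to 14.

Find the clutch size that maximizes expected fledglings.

Expected fledglings = c × s(c):
  c=7: 7 × 0.618 = 4.326
  c=8: 8 × 0.582 = 4.656
  c=9: 9 × 0.546 = 4.914
  c=10: 10 × 0.510 = 5.100
  c=11: 11 × 0.474 = 5.214
  c=12: 12 × 0.438 = 5.256
  c=13: 13 × 0.402 = 5.226
  c=14: 14 × 0.366 = 5.124
Maximum at c = 12 (5.256 fledglings).

12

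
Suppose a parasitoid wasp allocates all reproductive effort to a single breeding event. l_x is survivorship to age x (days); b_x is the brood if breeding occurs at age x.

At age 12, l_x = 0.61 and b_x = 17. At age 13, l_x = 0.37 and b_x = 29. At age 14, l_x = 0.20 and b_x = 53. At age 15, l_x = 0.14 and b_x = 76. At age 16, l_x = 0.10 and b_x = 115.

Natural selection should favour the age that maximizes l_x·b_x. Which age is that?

Expected offspring if breeding at age x = l_x × b_x:
  age 12: 0.61 × 17 = 10.370
  age 13: 0.37 × 29 = 10.730
  age 14: 0.20 × 53 = 10.600
  age 15: 0.14 × 76 = 10.640
  age 16: 0.10 × 115 = 11.500
Maximum at age 16 (11.500).

16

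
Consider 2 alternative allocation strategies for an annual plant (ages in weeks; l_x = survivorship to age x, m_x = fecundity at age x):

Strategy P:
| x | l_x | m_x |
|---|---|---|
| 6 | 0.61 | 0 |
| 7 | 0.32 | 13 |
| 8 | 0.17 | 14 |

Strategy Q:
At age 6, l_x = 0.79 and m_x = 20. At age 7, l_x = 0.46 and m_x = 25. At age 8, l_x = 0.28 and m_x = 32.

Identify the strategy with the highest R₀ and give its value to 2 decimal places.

36.26

Strategy P: R₀ = 0.61×0 + 0.32×13 + 0.17×14 = 6.5400
Strategy Q: R₀ = 0.79×20 + 0.46×25 + 0.28×32 = 36.2600
Highest R₀: strategy Q with 36.2600.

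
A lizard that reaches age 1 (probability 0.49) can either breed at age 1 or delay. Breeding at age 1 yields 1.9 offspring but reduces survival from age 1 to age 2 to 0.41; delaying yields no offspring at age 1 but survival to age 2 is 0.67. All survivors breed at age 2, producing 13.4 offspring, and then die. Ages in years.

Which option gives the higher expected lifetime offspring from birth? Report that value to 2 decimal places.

4.40

breed at age 1: R₀ = 0.49 × (1.9 + 0.41 × 13.4) = 0.49 × 7.3940 = 3.6231
delay to age 2: R₀ = 0.49 × (0.67 × 13.4) = 0.49 × 8.9780 = 4.3992
Higher: delay to age 2 (4.3992).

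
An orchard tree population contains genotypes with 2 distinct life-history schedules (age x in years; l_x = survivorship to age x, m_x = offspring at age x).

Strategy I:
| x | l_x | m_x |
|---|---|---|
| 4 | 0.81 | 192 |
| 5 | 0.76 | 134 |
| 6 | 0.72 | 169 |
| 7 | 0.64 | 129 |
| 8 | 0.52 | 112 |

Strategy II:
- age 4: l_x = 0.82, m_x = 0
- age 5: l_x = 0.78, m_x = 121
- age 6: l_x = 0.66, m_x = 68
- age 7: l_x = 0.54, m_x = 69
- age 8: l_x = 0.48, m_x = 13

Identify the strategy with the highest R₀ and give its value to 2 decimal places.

Strategy I: R₀ = 0.81×192 + 0.76×134 + 0.72×169 + 0.64×129 + 0.52×112 = 519.8400
Strategy II: R₀ = 0.82×0 + 0.78×121 + 0.66×68 + 0.54×69 + 0.48×13 = 182.7600
Highest R₀: strategy I with 519.8400.

519.84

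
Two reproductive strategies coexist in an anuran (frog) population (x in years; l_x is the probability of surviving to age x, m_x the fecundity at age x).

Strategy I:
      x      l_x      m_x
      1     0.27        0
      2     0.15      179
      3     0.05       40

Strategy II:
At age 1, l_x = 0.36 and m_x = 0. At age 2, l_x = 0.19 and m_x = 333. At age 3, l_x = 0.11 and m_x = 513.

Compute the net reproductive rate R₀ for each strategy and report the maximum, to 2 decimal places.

Strategy I: R₀ = 0.27×0 + 0.15×179 + 0.05×40 = 28.8500
Strategy II: R₀ = 0.36×0 + 0.19×333 + 0.11×513 = 119.7000
Highest R₀: strategy II with 119.7000.

119.70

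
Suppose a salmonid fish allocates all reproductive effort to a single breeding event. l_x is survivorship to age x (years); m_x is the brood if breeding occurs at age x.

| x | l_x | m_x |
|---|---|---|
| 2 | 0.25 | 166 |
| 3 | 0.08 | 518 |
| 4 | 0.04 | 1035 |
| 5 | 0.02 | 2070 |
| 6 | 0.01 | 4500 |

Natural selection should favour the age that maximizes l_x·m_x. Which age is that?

6

Expected offspring if breeding at age x = l_x × m_x:
  age 2: 0.25 × 166 = 41.500
  age 3: 0.08 × 518 = 41.440
  age 4: 0.04 × 1035 = 41.400
  age 5: 0.02 × 2070 = 41.400
  age 6: 0.01 × 4500 = 45.000
Maximum at age 6 (45.000).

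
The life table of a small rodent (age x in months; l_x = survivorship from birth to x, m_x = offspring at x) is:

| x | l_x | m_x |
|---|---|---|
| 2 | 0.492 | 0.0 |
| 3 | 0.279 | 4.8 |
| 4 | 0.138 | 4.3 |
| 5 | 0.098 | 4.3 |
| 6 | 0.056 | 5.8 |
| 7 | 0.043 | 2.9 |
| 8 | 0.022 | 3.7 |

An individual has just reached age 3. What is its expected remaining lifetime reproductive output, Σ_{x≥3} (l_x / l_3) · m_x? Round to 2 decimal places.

l_3 = 0.279. Conditional survival from age 3 to x is l_x / l_3.
  x=3: (0.279/0.279) × 4.8 = 4.8000
  x=4: (0.138/0.279) × 4.3 = 2.1269
  x=5: (0.098/0.279) × 4.3 = 1.5104
  x=6: (0.056/0.279) × 5.8 = 1.1642
  x=7: (0.043/0.279) × 2.9 = 0.4470
  x=8: (0.022/0.279) × 3.7 = 0.2918
Sum = 4.8000 + 2.1269 + 1.5104 + 1.1642 + 0.4470 + 0.2918 = 10.3401

10.34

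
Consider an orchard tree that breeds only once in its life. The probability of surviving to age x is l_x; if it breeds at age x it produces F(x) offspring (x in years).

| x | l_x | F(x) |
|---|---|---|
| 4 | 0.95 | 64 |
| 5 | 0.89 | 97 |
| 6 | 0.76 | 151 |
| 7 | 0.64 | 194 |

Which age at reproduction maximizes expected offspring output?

Expected offspring if breeding at age x = l_x × F(x):
  age 4: 0.95 × 64 = 60.800
  age 5: 0.89 × 97 = 86.330
  age 6: 0.76 × 151 = 114.760
  age 7: 0.64 × 194 = 124.160
Maximum at age 7 (124.160).

7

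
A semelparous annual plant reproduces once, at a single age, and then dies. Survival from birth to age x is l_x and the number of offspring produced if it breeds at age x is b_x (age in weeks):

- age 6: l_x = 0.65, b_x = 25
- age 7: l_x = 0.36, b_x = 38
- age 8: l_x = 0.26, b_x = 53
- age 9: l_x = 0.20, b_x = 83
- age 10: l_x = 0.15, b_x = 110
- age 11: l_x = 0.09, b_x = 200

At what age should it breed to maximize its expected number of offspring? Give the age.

11

Expected offspring if breeding at age x = l_x × b_x:
  age 6: 0.65 × 25 = 16.250
  age 7: 0.36 × 38 = 13.680
  age 8: 0.26 × 53 = 13.780
  age 9: 0.20 × 83 = 16.600
  age 10: 0.15 × 110 = 16.500
  age 11: 0.09 × 200 = 18.000
Maximum at age 11 (18.000).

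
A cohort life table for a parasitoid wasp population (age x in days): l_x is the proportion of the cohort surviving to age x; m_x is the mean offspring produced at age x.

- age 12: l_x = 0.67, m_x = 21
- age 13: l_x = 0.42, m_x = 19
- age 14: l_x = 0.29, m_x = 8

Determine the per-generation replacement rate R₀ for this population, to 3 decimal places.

R₀ = Σ l_x m_x:
  age 12: 0.67 × 21 = 14.0700
  age 13: 0.42 × 19 = 7.9800
  age 14: 0.29 × 8 = 2.3200
R₀ = 14.0700 + 7.9800 + 2.3200 = 24.3700

24.370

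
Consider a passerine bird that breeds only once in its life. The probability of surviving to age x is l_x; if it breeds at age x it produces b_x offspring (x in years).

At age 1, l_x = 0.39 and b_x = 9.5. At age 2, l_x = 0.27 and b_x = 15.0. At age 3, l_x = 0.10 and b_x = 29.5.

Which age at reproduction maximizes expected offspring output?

Expected offspring if breeding at age x = l_x × b_x:
  age 1: 0.39 × 9.5 = 3.705
  age 2: 0.27 × 15.0 = 4.050
  age 3: 0.10 × 29.5 = 2.950
Maximum at age 2 (4.050).

2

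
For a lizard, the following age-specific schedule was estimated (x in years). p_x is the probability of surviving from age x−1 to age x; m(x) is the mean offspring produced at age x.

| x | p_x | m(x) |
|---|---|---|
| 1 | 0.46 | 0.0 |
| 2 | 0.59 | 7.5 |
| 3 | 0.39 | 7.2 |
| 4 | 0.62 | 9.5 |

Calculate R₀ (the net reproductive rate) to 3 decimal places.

3.421

Survivorship from birth: l_x = p_1·p_2·…·p_x.
  l_1 = 0.46000
  l_2 = 0.27140
  l_3 = 0.10585
  l_4 = 0.06562
R₀ = Σ l_x m(x):
  age 1: 0.46000 × 0.0 = 0.0000
  age 2: 0.27140 × 7.5 = 2.0355
  age 3: 0.10585 × 7.2 = 0.7621
  age 4: 0.06562 × 9.5 = 0.6234
R₀ = 0.0000 + 2.0355 + 0.7621 + 0.6234 = 3.4210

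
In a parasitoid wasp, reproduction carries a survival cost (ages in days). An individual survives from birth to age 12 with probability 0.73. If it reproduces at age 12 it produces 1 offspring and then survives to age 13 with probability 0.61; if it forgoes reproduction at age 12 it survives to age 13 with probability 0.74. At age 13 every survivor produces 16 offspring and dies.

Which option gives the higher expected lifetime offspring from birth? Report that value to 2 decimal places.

breed at age 12: R₀ = 0.73 × (1 + 0.61 × 16) = 0.73 × 10.7600 = 7.8548
delay to age 13: R₀ = 0.73 × (0.74 × 16) = 0.73 × 11.8400 = 8.6432
Higher: delay to age 13 (8.6432).

8.64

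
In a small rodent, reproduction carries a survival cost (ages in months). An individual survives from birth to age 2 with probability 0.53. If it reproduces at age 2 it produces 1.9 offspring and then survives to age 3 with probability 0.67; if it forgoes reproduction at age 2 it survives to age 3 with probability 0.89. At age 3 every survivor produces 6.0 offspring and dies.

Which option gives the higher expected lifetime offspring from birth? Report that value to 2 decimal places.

breed at age 2: R₀ = 0.53 × (1.9 + 0.67 × 6.0) = 0.53 × 5.9200 = 3.1376
delay to age 3: R₀ = 0.53 × (0.89 × 6.0) = 0.53 × 5.3400 = 2.8302
Higher: breed at age 2 (3.1376).

3.14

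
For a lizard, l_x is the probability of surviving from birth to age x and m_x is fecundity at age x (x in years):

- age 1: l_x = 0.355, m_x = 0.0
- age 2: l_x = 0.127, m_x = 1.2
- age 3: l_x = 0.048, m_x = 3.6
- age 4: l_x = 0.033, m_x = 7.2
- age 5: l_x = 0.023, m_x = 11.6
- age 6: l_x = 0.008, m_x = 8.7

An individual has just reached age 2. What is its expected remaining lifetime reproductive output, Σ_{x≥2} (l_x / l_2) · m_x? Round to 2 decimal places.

7.08

l_2 = 0.127. Conditional survival from age 2 to x is l_x / l_2.
  x=2: (0.127/0.127) × 1.2 = 1.2000
  x=3: (0.048/0.127) × 3.6 = 1.3606
  x=4: (0.033/0.127) × 7.2 = 1.8709
  x=5: (0.023/0.127) × 11.6 = 2.1008
  x=6: (0.008/0.127) × 8.7 = 0.5480
Sum = 1.2000 + 1.3606 + 1.8709 + 2.1008 + 0.5480 = 7.0803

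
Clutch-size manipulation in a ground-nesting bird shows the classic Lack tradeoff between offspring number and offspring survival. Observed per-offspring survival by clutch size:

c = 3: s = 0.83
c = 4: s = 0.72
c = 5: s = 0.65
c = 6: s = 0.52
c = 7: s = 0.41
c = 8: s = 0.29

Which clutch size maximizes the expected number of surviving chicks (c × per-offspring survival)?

Expected surviving chicks = c × s(c):
  c=3: 3 × 0.83 = 2.490
  c=4: 4 × 0.72 = 2.880
  c=5: 5 × 0.65 = 3.250
  c=6: 6 × 0.52 = 3.120
  c=7: 7 × 0.41 = 2.870
  c=8: 8 × 0.29 = 2.320
Maximum at c = 5 (3.250 surviving chicks).

5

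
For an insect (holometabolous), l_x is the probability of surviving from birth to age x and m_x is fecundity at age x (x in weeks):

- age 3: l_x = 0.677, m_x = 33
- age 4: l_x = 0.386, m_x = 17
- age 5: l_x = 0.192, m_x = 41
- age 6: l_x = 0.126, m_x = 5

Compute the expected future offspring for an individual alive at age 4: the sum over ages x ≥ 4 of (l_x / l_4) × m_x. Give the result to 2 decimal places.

l_4 = 0.386. Conditional survival from age 4 to x is l_x / l_4.
  x=4: (0.386/0.386) × 17 = 17.0000
  x=5: (0.192/0.386) × 41 = 20.3938
  x=6: (0.126/0.386) × 5 = 1.6321
Sum = 17.0000 + 20.3938 + 1.6321 = 39.0259

39.03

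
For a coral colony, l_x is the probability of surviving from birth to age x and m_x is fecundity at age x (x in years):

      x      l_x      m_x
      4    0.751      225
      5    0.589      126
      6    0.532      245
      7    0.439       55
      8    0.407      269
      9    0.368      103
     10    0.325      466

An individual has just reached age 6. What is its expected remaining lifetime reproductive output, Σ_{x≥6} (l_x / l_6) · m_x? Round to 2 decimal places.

l_6 = 0.532. Conditional survival from age 6 to x is l_x / l_6.
  x=6: (0.532/0.532) × 245 = 245.0000
  x=7: (0.439/0.532) × 55 = 45.3853
  x=8: (0.407/0.532) × 269 = 205.7951
  x=9: (0.368/0.532) × 103 = 71.2481
  x=10: (0.325/0.532) × 466 = 284.6805
Sum = 245.0000 + 45.3853 + 205.7951 + 71.2481 + 284.6805 = 852.1090

852.11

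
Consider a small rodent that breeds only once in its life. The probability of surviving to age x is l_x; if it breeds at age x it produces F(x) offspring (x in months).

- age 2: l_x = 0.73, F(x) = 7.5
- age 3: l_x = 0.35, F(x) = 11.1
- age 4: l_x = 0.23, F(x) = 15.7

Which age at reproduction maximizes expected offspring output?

2

Expected offspring if breeding at age x = l_x × F(x):
  age 2: 0.73 × 7.5 = 5.475
  age 3: 0.35 × 11.1 = 3.885
  age 4: 0.23 × 15.7 = 3.611
Maximum at age 2 (5.475).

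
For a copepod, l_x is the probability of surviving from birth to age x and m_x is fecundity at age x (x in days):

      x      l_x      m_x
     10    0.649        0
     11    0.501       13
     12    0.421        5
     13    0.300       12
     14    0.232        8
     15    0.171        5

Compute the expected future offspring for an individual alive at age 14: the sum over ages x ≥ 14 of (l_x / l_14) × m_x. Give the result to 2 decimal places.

l_14 = 0.232. Conditional survival from age 14 to x is l_x / l_14.
  x=14: (0.232/0.232) × 8 = 8.0000
  x=15: (0.171/0.232) × 5 = 3.6853
Sum = 8.0000 + 3.6853 = 11.6853

11.69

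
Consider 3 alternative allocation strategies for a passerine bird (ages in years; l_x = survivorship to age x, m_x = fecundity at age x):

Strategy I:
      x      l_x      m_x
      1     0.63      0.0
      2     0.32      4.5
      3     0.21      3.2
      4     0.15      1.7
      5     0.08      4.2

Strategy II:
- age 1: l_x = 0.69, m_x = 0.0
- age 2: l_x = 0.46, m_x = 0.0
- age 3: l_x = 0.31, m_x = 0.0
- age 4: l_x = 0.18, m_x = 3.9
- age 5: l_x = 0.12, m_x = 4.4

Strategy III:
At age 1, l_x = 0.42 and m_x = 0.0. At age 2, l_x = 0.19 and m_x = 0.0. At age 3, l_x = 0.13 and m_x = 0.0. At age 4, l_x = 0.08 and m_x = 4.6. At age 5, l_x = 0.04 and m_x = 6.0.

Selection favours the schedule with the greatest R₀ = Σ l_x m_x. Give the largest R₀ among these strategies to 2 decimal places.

2.70

Strategy I: R₀ = 0.63×0.0 + 0.32×4.5 + 0.21×3.2 + 0.15×1.7 + 0.08×4.2 = 2.7030
Strategy II: R₀ = 0.69×0.0 + 0.46×0.0 + 0.31×0.0 + 0.18×3.9 + 0.12×4.4 = 1.2300
Strategy III: R₀ = 0.42×0.0 + 0.19×0.0 + 0.13×0.0 + 0.08×4.6 + 0.04×6.0 = 0.6080
Highest R₀: strategy I with 2.7030.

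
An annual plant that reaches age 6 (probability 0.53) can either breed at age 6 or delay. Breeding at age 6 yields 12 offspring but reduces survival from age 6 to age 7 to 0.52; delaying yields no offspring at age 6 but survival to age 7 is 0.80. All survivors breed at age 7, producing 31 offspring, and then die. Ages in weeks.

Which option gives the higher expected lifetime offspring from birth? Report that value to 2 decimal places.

breed at age 6: R₀ = 0.53 × (12 + 0.52 × 31) = 0.53 × 28.1200 = 14.9036
delay to age 7: R₀ = 0.53 × (0.80 × 31) = 0.53 × 24.8000 = 13.1440
Higher: breed at age 6 (14.9036).

14.90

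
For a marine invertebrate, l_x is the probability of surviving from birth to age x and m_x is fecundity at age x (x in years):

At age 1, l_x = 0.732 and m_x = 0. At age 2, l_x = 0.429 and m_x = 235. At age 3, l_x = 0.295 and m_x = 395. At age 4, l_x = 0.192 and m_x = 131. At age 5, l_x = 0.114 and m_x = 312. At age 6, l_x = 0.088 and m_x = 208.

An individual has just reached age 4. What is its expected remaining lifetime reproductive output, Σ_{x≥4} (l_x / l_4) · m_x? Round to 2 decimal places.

l_4 = 0.192. Conditional survival from age 4 to x is l_x / l_4.
  x=4: (0.192/0.192) × 131 = 131.0000
  x=5: (0.114/0.192) × 312 = 185.2500
  x=6: (0.088/0.192) × 208 = 95.3333
Sum = 131.0000 + 185.2500 + 95.3333 = 411.5833

411.58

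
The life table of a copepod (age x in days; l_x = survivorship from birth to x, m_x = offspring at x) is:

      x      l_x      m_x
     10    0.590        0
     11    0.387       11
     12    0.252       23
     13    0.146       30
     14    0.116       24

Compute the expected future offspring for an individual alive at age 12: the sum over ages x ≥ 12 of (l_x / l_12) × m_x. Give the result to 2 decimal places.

51.43

l_12 = 0.252. Conditional survival from age 12 to x is l_x / l_12.
  x=12: (0.252/0.252) × 23 = 23.0000
  x=13: (0.146/0.252) × 30 = 17.3810
  x=14: (0.116/0.252) × 24 = 11.0476
Sum = 23.0000 + 17.3810 + 11.0476 = 51.4286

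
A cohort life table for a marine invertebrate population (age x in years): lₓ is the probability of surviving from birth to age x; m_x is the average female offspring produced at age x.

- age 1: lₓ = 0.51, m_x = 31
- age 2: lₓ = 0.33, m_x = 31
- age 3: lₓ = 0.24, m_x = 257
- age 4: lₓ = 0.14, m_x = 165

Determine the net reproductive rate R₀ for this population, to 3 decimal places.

110.820

R₀ = Σ lₓ m_x:
  age 1: 0.51 × 31 = 15.8100
  age 2: 0.33 × 31 = 10.2300
  age 3: 0.24 × 257 = 61.6800
  age 4: 0.14 × 165 = 23.1000
R₀ = 15.8100 + 10.2300 + 61.6800 + 23.1000 = 110.8200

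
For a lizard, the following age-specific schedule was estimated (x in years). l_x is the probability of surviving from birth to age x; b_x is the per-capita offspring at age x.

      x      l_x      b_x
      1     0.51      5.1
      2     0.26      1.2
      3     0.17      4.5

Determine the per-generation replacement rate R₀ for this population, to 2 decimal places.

R₀ = Σ l_x b_x:
  age 1: 0.51 × 5.1 = 2.6010
  age 2: 0.26 × 1.2 = 0.3120
  age 3: 0.17 × 4.5 = 0.7650
R₀ = 2.6010 + 0.3120 + 0.7650 = 3.6780

3.68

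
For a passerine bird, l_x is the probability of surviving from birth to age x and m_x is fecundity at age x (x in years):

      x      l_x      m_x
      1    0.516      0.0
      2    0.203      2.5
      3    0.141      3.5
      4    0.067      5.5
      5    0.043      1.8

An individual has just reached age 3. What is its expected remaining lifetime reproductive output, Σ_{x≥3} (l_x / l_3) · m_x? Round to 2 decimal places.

6.66

l_3 = 0.141. Conditional survival from age 3 to x is l_x / l_3.
  x=3: (0.141/0.141) × 3.5 = 3.5000
  x=4: (0.067/0.141) × 5.5 = 2.6135
  x=5: (0.043/0.141) × 1.8 = 0.5489
Sum = 3.5000 + 2.6135 + 0.5489 = 6.6624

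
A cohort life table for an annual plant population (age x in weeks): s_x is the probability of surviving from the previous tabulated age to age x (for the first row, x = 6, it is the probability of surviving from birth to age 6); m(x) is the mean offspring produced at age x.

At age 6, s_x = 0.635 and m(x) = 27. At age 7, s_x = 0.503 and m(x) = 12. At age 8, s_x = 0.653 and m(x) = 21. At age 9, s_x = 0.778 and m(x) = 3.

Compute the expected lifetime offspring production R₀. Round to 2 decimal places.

25.84

Survivorship from birth: l_x = s_6·s_7·…·s_x.
  l_6 = 0.63500
  l_7 = 0.31940
  l_8 = 0.20857
  l_9 = 0.16227
R₀ = Σ l_x m(x):
  age 6: 0.63500 × 27 = 17.1450
  age 7: 0.31940 × 12 = 3.8328
  age 8: 0.20857 × 21 = 4.3800
  age 9: 0.16227 × 3 = 0.4868
R₀ = 17.1450 + 3.8328 + 4.3800 + 0.4868 = 25.8446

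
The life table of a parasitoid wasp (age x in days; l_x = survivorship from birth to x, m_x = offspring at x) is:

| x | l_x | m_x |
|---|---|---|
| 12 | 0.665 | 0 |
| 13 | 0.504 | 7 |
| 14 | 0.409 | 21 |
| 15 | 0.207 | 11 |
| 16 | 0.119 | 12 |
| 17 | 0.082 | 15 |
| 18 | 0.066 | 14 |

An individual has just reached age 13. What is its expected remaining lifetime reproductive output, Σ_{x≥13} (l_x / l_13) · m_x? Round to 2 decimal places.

l_13 = 0.504. Conditional survival from age 13 to x is l_x / l_13.
  x=13: (0.504/0.504) × 7 = 7.0000
  x=14: (0.409/0.504) × 21 = 17.0417
  x=15: (0.207/0.504) × 11 = 4.5179
  x=16: (0.119/0.504) × 12 = 2.8333
  x=17: (0.082/0.504) × 15 = 2.4405
  x=18: (0.066/0.504) × 14 = 1.8333
Sum = 7.0000 + 17.0417 + 4.5179 + 2.8333 + 2.4405 + 1.8333 = 35.6667

35.67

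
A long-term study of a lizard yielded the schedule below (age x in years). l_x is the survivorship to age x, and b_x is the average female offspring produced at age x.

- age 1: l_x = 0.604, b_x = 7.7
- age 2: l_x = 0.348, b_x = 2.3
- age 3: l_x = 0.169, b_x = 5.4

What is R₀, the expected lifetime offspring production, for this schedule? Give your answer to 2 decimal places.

6.36

R₀ = Σ l_x b_x:
  age 1: 0.604 × 7.7 = 4.6508
  age 2: 0.348 × 2.3 = 0.8004
  age 3: 0.169 × 5.4 = 0.9126
R₀ = 4.6508 + 0.8004 + 0.9126 = 6.3638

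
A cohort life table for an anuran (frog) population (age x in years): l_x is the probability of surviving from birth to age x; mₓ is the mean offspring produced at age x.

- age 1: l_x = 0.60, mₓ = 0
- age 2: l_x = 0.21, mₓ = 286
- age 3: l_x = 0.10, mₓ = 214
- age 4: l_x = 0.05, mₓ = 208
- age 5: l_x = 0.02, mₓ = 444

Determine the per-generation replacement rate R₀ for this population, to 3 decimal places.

R₀ = Σ l_x mₓ:
  age 1: 0.60 × 0 = 0.0000
  age 2: 0.21 × 286 = 60.0600
  age 3: 0.10 × 214 = 21.4000
  age 4: 0.05 × 208 = 10.4000
  age 5: 0.02 × 444 = 8.8800
R₀ = 0.0000 + 60.0600 + 21.4000 + 10.4000 + 8.8800 = 100.7400

100.740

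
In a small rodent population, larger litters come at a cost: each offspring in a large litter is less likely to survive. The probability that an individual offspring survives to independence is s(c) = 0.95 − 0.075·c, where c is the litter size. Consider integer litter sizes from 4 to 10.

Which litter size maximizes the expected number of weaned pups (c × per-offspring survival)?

6

Expected weaned pups = c × s(c):
  c=4: 4 × 0.650 = 2.600
  c=5: 5 × 0.575 = 2.875
  c=6: 6 × 0.500 = 3.000
  c=7: 7 × 0.425 = 2.975
  c=8: 8 × 0.350 = 2.800
  c=9: 9 × 0.275 = 2.475
  c=10: 10 × 0.200 = 2.000
Maximum at c = 6 (3.000 weaned pups).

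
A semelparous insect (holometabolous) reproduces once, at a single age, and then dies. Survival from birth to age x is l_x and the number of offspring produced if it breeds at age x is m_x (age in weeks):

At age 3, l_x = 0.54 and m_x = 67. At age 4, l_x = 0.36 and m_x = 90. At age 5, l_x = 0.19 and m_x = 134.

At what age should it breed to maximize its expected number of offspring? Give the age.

3

Expected offspring if breeding at age x = l_x × m_x:
  age 3: 0.54 × 67 = 36.180
  age 4: 0.36 × 90 = 32.400
  age 5: 0.19 × 134 = 25.460
Maximum at age 3 (36.180).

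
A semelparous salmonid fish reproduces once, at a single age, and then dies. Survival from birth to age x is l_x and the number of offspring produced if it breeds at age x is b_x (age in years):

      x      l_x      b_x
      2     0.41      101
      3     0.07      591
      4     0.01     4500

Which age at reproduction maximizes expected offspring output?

Expected offspring if breeding at age x = l_x × b_x:
  age 2: 0.41 × 101 = 41.410
  age 3: 0.07 × 591 = 41.370
  age 4: 0.01 × 4500 = 45.000
Maximum at age 4 (45.000).

4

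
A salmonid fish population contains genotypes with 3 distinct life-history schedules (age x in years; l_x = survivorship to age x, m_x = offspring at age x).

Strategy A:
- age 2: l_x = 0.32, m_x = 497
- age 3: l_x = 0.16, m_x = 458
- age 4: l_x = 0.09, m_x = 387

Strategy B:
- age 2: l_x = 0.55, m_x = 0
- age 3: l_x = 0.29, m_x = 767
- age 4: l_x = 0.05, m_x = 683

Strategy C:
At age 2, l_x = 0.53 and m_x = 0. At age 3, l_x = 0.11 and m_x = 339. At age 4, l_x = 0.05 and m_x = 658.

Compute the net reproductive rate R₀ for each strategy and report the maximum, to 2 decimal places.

Strategy A: R₀ = 0.32×497 + 0.16×458 + 0.09×387 = 267.1500
Strategy B: R₀ = 0.55×0 + 0.29×767 + 0.05×683 = 256.5800
Strategy C: R₀ = 0.53×0 + 0.11×339 + 0.05×658 = 70.1900
Highest R₀: strategy A with 267.1500.

267.15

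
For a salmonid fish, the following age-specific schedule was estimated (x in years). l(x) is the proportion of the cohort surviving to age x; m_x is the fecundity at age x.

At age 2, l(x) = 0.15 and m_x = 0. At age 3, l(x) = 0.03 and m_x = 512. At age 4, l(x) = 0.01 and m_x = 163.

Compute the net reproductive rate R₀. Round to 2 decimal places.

16.99

R₀ = Σ l(x) m_x:
  age 2: 0.15 × 0 = 0.0000
  age 3: 0.03 × 512 = 15.3600
  age 4: 0.01 × 163 = 1.6300
R₀ = 0.0000 + 15.3600 + 1.6300 = 16.9900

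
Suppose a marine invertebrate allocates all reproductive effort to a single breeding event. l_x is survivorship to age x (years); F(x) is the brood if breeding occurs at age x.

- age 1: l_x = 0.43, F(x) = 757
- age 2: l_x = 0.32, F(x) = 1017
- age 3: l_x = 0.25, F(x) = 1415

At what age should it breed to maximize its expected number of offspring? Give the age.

Expected offspring if breeding at age x = l_x × F(x):
  age 1: 0.43 × 757 = 325.510
  age 2: 0.32 × 1017 = 325.440
  age 3: 0.25 × 1415 = 353.750
Maximum at age 3 (353.750).

3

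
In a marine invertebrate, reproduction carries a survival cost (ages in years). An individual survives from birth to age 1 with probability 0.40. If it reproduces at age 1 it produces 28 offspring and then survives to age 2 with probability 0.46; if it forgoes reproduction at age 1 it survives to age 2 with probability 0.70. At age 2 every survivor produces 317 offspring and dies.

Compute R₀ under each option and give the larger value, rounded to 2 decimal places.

breed at age 1: R₀ = 0.40 × (28 + 0.46 × 317) = 0.40 × 173.8200 = 69.5280
delay to age 2: R₀ = 0.40 × (0.70 × 317) = 0.40 × 221.9000 = 88.7600
Higher: delay to age 2 (88.7600).

88.76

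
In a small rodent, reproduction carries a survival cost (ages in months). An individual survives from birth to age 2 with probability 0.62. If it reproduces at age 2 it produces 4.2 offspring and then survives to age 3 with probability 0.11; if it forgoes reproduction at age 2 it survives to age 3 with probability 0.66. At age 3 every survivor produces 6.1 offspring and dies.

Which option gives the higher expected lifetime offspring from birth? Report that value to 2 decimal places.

3.02

breed at age 2: R₀ = 0.62 × (4.2 + 0.11 × 6.1) = 0.62 × 4.8710 = 3.0200
delay to age 3: R₀ = 0.62 × (0.66 × 6.1) = 0.62 × 4.0260 = 2.4961
Higher: breed at age 2 (3.0200).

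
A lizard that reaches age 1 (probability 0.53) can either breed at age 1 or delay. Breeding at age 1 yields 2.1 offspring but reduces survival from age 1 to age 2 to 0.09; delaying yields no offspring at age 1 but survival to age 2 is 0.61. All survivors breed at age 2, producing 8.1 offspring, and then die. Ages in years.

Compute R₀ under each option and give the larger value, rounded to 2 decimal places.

2.62

breed at age 1: R₀ = 0.53 × (2.1 + 0.09 × 8.1) = 0.53 × 2.8290 = 1.4994
delay to age 2: R₀ = 0.53 × (0.61 × 8.1) = 0.53 × 4.9410 = 2.6187
Higher: delay to age 2 (2.6187).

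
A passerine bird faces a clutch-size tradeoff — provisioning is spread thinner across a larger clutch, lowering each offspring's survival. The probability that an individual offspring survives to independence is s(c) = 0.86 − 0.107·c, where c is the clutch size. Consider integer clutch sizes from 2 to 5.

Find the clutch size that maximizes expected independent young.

4

Expected independent young = c × s(c):
  c=2: 2 × 0.646 = 1.292
  c=3: 3 × 0.539 = 1.617
  c=4: 4 × 0.432 = 1.728
  c=5: 5 × 0.325 = 1.625
Maximum at c = 4 (1.728 independent young).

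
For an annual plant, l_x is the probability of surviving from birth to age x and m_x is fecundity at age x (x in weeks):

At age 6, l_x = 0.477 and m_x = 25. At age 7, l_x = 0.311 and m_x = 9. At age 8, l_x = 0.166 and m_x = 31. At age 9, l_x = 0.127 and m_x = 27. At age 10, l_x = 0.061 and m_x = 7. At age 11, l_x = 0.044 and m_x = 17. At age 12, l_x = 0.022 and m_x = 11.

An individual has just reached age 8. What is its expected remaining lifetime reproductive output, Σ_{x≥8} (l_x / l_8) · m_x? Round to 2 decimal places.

l_8 = 0.166. Conditional survival from age 8 to x is l_x / l_8.
  x=8: (0.166/0.166) × 31 = 31.0000
  x=9: (0.127/0.166) × 27 = 20.6566
  x=10: (0.061/0.166) × 7 = 2.5723
  x=11: (0.044/0.166) × 17 = 4.5060
  x=12: (0.022/0.166) × 11 = 1.4578
Sum = 31.0000 + 20.6566 + 2.5723 + 4.5060 + 1.4578 = 60.1928

60.19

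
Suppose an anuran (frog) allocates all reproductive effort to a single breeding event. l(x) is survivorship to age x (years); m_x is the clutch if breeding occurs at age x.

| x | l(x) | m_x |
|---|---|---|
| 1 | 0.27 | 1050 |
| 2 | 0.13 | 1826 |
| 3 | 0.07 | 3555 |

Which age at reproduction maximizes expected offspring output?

Expected offspring if breeding at age x = l(x) × m_x:
  age 1: 0.27 × 1050 = 283.500
  age 2: 0.13 × 1826 = 237.380
  age 3: 0.07 × 3555 = 248.850
Maximum at age 1 (283.500).

1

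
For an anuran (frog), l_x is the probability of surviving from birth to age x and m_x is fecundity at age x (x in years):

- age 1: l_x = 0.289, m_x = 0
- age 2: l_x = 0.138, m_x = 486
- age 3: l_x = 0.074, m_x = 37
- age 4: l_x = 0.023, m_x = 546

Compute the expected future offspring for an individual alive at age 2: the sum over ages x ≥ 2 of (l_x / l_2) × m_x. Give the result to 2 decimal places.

l_2 = 0.138. Conditional survival from age 2 to x is l_x / l_2.
  x=2: (0.138/0.138) × 486 = 486.0000
  x=3: (0.074/0.138) × 37 = 19.8406
  x=4: (0.023/0.138) × 546 = 91.0000
Sum = 486.0000 + 19.8406 + 91.0000 = 596.8406

596.84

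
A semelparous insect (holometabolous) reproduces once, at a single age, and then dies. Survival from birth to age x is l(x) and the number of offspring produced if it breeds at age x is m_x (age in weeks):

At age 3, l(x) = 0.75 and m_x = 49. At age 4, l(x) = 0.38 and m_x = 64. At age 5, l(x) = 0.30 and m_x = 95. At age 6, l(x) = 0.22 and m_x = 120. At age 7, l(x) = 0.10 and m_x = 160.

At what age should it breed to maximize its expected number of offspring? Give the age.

Expected offspring if breeding at age x = l(x) × m_x:
  age 3: 0.75 × 49 = 36.750
  age 4: 0.38 × 64 = 24.320
  age 5: 0.30 × 95 = 28.500
  age 6: 0.22 × 120 = 26.400
  age 7: 0.10 × 160 = 16.000
Maximum at age 3 (36.750).

3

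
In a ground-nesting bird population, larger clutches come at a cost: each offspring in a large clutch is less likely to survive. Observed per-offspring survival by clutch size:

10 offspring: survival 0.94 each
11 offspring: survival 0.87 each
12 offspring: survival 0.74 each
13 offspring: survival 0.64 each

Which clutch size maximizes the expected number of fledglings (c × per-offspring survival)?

11

Expected fledglings = c × s(c):
  c=10: 10 × 0.94 = 9.400
  c=11: 11 × 0.87 = 9.570
  c=12: 12 × 0.74 = 8.880
  c=13: 13 × 0.64 = 8.320
Maximum at c = 11 (9.570 fledglings).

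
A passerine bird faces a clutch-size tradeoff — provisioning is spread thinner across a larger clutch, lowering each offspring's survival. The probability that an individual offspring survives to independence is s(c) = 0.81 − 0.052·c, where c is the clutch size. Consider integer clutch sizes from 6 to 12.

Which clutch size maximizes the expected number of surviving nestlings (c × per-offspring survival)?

Expected surviving nestlings = c × s(c):
  c=6: 6 × 0.498 = 2.988
  c=7: 7 × 0.446 = 3.122
  c=8: 8 × 0.394 = 3.152
  c=9: 9 × 0.342 = 3.078
  c=10: 10 × 0.290 = 2.900
  c=11: 11 × 0.238 = 2.618
  c=12: 12 × 0.186 = 2.232
Maximum at c = 8 (3.152 surviving nestlings).

8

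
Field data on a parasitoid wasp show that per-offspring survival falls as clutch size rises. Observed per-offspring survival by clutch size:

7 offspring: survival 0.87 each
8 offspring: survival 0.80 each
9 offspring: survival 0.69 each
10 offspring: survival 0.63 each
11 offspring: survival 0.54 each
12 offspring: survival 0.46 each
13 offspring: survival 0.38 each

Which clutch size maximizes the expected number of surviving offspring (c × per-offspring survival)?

Expected surviving offspring = c × s(c):
  c=7: 7 × 0.87 = 6.090
  c=8: 8 × 0.80 = 6.400
  c=9: 9 × 0.69 = 6.210
  c=10: 10 × 0.63 = 6.300
  c=11: 11 × 0.54 = 5.940
  c=12: 12 × 0.46 = 5.520
  c=13: 13 × 0.38 = 4.940
Maximum at c = 8 (6.400 surviving offspring).

8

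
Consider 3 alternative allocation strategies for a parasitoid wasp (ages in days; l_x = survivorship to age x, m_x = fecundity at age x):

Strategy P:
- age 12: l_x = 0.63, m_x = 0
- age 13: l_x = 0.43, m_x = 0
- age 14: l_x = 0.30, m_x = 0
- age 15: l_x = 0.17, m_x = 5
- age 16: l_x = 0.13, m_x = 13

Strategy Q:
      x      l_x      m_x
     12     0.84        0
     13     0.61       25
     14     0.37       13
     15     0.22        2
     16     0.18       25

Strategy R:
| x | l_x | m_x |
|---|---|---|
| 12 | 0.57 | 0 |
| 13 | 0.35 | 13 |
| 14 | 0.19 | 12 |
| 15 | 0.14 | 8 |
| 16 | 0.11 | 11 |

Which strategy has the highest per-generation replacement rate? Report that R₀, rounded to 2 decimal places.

25.00

Strategy P: R₀ = 0.63×0 + 0.43×0 + 0.30×0 + 0.17×5 + 0.13×13 = 2.5400
Strategy Q: R₀ = 0.84×0 + 0.61×25 + 0.37×13 + 0.22×2 + 0.18×25 = 25.0000
Strategy R: R₀ = 0.57×0 + 0.35×13 + 0.19×12 + 0.14×8 + 0.11×11 = 9.1600
Highest R₀: strategy Q with 25.0000.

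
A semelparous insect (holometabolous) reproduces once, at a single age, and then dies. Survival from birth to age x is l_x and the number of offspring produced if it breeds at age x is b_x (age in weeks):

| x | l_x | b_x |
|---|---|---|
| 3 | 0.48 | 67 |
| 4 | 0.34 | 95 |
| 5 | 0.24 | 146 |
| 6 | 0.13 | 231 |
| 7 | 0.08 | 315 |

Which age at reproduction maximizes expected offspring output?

Expected offspring if breeding at age x = l_x × b_x:
  age 3: 0.48 × 67 = 32.160
  age 4: 0.34 × 95 = 32.300
  age 5: 0.24 × 146 = 35.040
  age 6: 0.13 × 231 = 30.030
  age 7: 0.08 × 315 = 25.200
Maximum at age 5 (35.040).

5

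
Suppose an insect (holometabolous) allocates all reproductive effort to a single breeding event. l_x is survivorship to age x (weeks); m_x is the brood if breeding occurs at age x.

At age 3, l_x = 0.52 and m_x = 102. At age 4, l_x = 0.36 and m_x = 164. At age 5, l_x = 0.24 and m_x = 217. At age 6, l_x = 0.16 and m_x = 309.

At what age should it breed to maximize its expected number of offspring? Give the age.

Expected offspring if breeding at age x = l_x × m_x:
  age 3: 0.52 × 102 = 53.040
  age 4: 0.36 × 164 = 59.040
  age 5: 0.24 × 217 = 52.080
  age 6: 0.16 × 309 = 49.440
Maximum at age 4 (59.040).

4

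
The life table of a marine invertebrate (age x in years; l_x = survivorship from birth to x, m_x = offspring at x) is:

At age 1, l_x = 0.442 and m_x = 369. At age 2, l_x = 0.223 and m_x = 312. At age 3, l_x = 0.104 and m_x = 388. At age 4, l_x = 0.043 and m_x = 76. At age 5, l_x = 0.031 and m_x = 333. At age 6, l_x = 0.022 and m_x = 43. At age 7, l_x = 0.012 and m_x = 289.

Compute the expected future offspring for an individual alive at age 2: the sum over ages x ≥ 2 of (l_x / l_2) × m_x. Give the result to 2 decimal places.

l_2 = 0.223. Conditional survival from age 2 to x is l_x / l_2.
  x=2: (0.223/0.223) × 312 = 312.0000
  x=3: (0.104/0.223) × 388 = 180.9507
  x=4: (0.043/0.223) × 76 = 14.6547
  x=5: (0.031/0.223) × 333 = 46.2915
  x=6: (0.022/0.223) × 43 = 4.2422
  x=7: (0.012/0.223) × 289 = 15.5516
Sum = 312.0000 + 180.9507 + 14.6547 + 46.2915 + 4.2422 + 15.5516 = 573.6906

573.69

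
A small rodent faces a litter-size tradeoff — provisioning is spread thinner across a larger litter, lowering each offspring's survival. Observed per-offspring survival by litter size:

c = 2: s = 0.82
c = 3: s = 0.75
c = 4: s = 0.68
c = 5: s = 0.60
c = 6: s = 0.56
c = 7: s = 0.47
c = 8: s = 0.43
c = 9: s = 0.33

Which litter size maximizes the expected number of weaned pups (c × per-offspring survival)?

8

Expected weaned pups = c × s(c):
  c=2: 2 × 0.82 = 1.640
  c=3: 3 × 0.75 = 2.250
  c=4: 4 × 0.68 = 2.720
  c=5: 5 × 0.60 = 3.000
  c=6: 6 × 0.56 = 3.360
  c=7: 7 × 0.47 = 3.290
  c=8: 8 × 0.43 = 3.440
  c=9: 9 × 0.33 = 2.970
Maximum at c = 8 (3.440 weaned pups).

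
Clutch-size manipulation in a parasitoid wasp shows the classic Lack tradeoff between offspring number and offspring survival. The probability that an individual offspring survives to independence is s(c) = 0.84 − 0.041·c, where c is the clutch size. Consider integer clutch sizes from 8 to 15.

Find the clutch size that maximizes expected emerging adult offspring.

10

Expected emerging adult offspring = c × s(c):
  c=8: 8 × 0.512 = 4.096
  c=9: 9 × 0.471 = 4.239
  c=10: 10 × 0.430 = 4.300
  c=11: 11 × 0.389 = 4.279
  c=12: 12 × 0.348 = 4.176
  c=13: 13 × 0.307 = 3.991
  c=14: 14 × 0.266 = 3.724
  c=15: 15 × 0.225 = 3.375
Maximum at c = 10 (4.300 emerging adult offspring).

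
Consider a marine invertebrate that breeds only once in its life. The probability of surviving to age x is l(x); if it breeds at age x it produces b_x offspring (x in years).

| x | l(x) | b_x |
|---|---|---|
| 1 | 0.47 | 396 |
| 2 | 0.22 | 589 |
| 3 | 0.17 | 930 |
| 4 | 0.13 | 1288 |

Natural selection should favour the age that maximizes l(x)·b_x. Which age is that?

Expected offspring if breeding at age x = l(x) × b_x:
  age 1: 0.47 × 396 = 186.120
  age 2: 0.22 × 589 = 129.580
  age 3: 0.17 × 930 = 158.100
  age 4: 0.13 × 1288 = 167.440
Maximum at age 1 (186.120).

1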